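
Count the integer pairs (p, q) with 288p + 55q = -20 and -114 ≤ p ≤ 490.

11

gcd(288, 55) = 1.
By Bézout, 288*(17) + 55*(-89) = 1.
Particular solution: (45, -236).
General solution: p = 45 + 55t, q = -236 - 288t for integer t.
-114 ≤ 45 + 55t ≤ 490 gives t ∈ [-2, 8], which is 11 values.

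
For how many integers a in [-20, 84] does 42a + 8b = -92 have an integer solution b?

gcd(42, 8):
  42 = 5·8 + 2
  8 = 4·2
so gcd(42, 8) = 2.
Back-substitute for Bézout coefficients:
  2 = 42 - 5·8
  ... = 42·(1) + 8·(-5)
Scale by -46: particular solution (-46, 230); reduce a mod 4: (2, -22).
General solution: a = 2 + 4t, b = -22 - 21t for integer t.
-20 ≤ 2 + 4t ≤ 84 gives t ∈ [-5, 20], which is 26 values.

26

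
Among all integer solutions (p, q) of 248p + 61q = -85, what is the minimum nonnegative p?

gcd(248, 61) = 1.
1 divides -85, so solutions exist.
By Bézout, 248·(-15) + 61·(61) = 1.
Scale by -85/1 = -85: (p₀, q₀) = (1275, -5185).
General solution: p = 1275 + 61t, q = -5185 - 248t for integer t.
p ≥ 0: smallest is 1275 mod 61 = 55 (at t = -20), with q = -225.

55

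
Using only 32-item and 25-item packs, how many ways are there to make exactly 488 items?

1

Need nonnegative integers with 32j + 25k = 488.
gcd(32, 25) = 1, and 32·(-7) + 25·(9) = 1.
So (j₀, k₀) = (-3416, 4392); general j = -3416 + 25t, k = 4392 - 32t.
j ≥ 0 ⇒ t ≥ 137; k ≥ 0 ⇒ t ≤ 137. That's 1 value of t.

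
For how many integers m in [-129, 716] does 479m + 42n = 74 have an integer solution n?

gcd(479, 42) = 1.
By Bézout, 479*(5) + 42*(-57) = 1.
Particular solution: (34, -386).
General solution: m = 34 + 42t, n = -386 - 479t for integer t.
-129 ≤ 34 + 42t ≤ 716 gives t ∈ [-3, 16], which is 20 values.

20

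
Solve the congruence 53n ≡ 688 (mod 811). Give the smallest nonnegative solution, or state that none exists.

166

gcd(811, 53):
  811 = 15·53 + 16
  53 = 3·16 + 5
  16 = 3·5 + 1
  5 = 5·1
so gcd(811, 53) = 1.
1 divides 688, so solutions exist.
Back-substitute for Bézout coefficients:
  1 = 16 - 3·5
  ... = 53·(-153) + 811·(10)
So 53·(-153) ≡ 1 (mod 811); multiply by 688: n ≡ -105264 (mod 811).
Smallest nonnegative: n = -105264 mod 811 = 166.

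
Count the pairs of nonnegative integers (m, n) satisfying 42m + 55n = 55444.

24

gcd(55, 42) = 1.
By Bézout, 42·(-17) + 55·(13) = 1.
One solution: (42, 976).
General: m = 42 + 55t, n = 976 - 42t.
m ≥ 0 ⇒ t ≥ 0; n ≥ 0 ⇒ t ≤ 23. So t ∈ [0, 23]: 24 solutions.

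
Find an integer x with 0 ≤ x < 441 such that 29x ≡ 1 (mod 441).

gcd(441, 29) = 1  (441 = 15×29 + 6, 29 = 4×6 + 5, 6 = 1×5 + 1, 5 = 5×1).
Back-substituting, 29×(-76) + 441×(5) = 1.
So 29×-76 ≡ 1 (mod 441), and -76 mod 441 = 365.

365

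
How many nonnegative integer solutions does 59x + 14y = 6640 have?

gcd(59, 14) = 1.
By Bézout, 59*(5) + 14*(-21) = 1.
One solution: (6, 449).
General: x = 6 + 14t, y = 449 - 59t.
x ≥ 0 ⇒ t ≥ 0; y ≥ 0 ⇒ t ≤ 7. So t ∈ [0, 7]: 8 solutions.

8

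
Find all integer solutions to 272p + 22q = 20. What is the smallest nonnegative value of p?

gcd(272, 22):
  272 = 12·22 + 8
  22 = 2·8 + 6
  8 = 1·6 + 2
  6 = 3·2
so gcd(272, 22) = 2.
2 divides 20, so solutions exist.
Back-substitute for Bézout coefficients:
  2 = 8 - 1·6
  ... = 272·(3) + 22·(-37)
Scale by 20/2 = 10: (p₀, q₀) = (30, -370).
General solution: p = 30 + 11t, q = -370 - 136t for integer t.
p ≥ 0: smallest is 30 mod 11 = 8 (at t = -2), with q = -98.

8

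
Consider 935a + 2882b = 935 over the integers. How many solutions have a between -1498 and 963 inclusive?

9

gcd(2882, 935) = 11  (2882 = 3×935 + 77, 935 = 12×77 + 11, 77 = 7×11).
Back-substituting, 935×(37) + 2882×(-12) = 11.
Scale by 85: particular solution (3145, -1020); reduce a mod 262: (1, 0).
General solution: a = 1 + 262t, b = 0 - 85t for integer t.
-1498 ≤ 1 + 262t ≤ 963 gives t ∈ [-5, 3], which is 9 values.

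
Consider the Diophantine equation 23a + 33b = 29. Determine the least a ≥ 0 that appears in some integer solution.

gcd(33, 23) = 1.
1 divides 29, so solutions exist.
By Bézout, 23×(-10) + 33×(7) = 1.
Scale by 29/1 = 29: (a₀, b₀) = (-290, 203).
General solution: a = -290 + 33t, b = 203 - 23t for integer t.
a ≥ 0: smallest is -290 mod 33 = 7 (at t = 9), with b = -4.

7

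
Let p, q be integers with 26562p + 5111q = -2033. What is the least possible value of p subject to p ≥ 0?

gcd(26562, 5111):
  26562 = 5·5111 + 1007
  5111 = 5·1007 + 76
  1007 = 13·76 + 19
  76 = 4·19
so gcd(26562, 5111) = 19.
19 divides -2033, so solutions exist.
Back-substitute for Bézout coefficients:
  19 = 1007 - 13·76
  ... = 26562·(66) + 5111·(-343)
Scale by -2033/19 = -107: (p₀, q₀) = (-7062, 36701).
General solution: p = -7062 + 269t, q = 36701 - 1398t for integer t.
p ≥ 0: smallest is -7062 mod 269 = 201 (at t = 27), with q = -1045.

201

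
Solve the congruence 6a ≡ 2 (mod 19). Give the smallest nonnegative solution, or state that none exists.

gcd(19, 6) = 1  (19 = 3·6 + 1, 6 = 6·1).
1 divides 2, so solutions exist.
Back-substituting, 6·(-3) + 19·(1) = 1.
So 6·(-3) ≡ 1 (mod 19); multiply by 2: a ≡ -6 (mod 19).
Smallest nonnegative: a = -6 mod 19 = 13.

13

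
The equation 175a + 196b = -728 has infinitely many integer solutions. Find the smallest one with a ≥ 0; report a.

16

gcd(196, 175) = 7.
7 divides -728, so solutions exist.
By Bézout, 175·(9) + 196·(-8) = 7.
Scale by -728/7 = -104: (a₀, b₀) = (-936, 832).
General solution: a = -936 + 28t, b = 832 - 25t for integer t.
a ≥ 0: smallest is -936 mod 28 = 16 (at t = 34), with b = -18.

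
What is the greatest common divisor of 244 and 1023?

1

gcd(1023, 244):
  1023 = 4×244 + 47
  244 = 5×47 + 9
  47 = 5×9 + 2
  9 = 4×2 + 1
  2 = 2×1
so gcd(1023, 244) = 1.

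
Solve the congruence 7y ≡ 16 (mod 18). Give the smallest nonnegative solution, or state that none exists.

10

gcd(18, 7) = 1  (18 = 2*7 + 4, 7 = 1*4 + 3, 4 = 1*3 + 1, 3 = 3*1).
1 divides 16, so solutions exist.
Back-substituting, 7*(-5) + 18*(2) = 1.
So 7*(-5) ≡ 1 (mod 18); multiply by 16: y ≡ -80 (mod 18).
Smallest nonnegative: y = -80 mod 18 = 10.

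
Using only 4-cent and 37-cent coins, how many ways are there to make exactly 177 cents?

1

Need nonnegative integers with 4j + 37k = 177.
gcd(4, 37) = 1, and 4·(-9) + 37·(1) = 1.
So (j₀, k₀) = (-1593, 177); general j = -1593 + 37t, k = 177 - 4t.
j ≥ 0 ⇒ t ≥ 44; k ≥ 0 ⇒ t ≤ 44. That's 1 value of t.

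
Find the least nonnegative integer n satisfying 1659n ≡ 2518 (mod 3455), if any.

972

gcd(3455, 1659) = 1  (3455 = 2*1659 + 137, 1659 = 12*137 + 15, 137 = 9*15 + 2, 15 = 7*2 + 1, 2 = 2*1).
1 divides 2518, so solutions exist.
Back-substituting, 1659*(1614) + 3455*(-775) = 1.
So 1659*(1614) ≡ 1 (mod 3455); multiply by 2518: n ≡ 4064052 (mod 3455).
Smallest nonnegative: n = 4064052 mod 3455 = 972.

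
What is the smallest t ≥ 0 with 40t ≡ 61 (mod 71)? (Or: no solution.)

53

gcd(71, 40):
  71 = 1×40 + 31
  40 = 1×31 + 9
  31 = 3×9 + 4
  9 = 2×4 + 1
  4 = 4×1
so gcd(71, 40) = 1.
1 divides 61, so solutions exist.
Back-substitute for Bézout coefficients:
  1 = 9 - 2×4
  ... = 40×(16) + 71×(-9)
So 40×(16) ≡ 1 (mod 71); multiply by 61: t ≡ 976 (mod 71).
Smallest nonnegative: t = 976 mod 71 = 53.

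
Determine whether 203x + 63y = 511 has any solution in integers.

gcd(203, 63) = 7  (203 = 3·63 + 14, 63 = 4·14 + 7, 14 = 2·7).
7 divides 511, so integer solutions exist.

yes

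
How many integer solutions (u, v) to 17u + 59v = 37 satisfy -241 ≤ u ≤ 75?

5

gcd(59, 17):
  59 = 3*17 + 8
  17 = 2*8 + 1
  8 = 8*1
so gcd(59, 17) = 1.
Back-substitute for Bézout coefficients:
  1 = 17 - 2*8
  ... = 17*(7) + 59*(-2)
Scale by 37: particular solution (259, -74); reduce u mod 59: (23, -6).
General solution: u = 23 + 59t, v = -6 - 17t for integer t.
-241 ≤ 23 + 59t ≤ 75 gives t ∈ [-4, 0], which is 5 values.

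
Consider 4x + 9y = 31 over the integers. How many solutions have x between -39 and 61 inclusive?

gcd(9, 4) = 1.
By Bézout, 4×(-2) + 9×(1) = 1.
Particular solution: (1, 3).
General solution: x = 1 + 9t, y = 3 - 4t for integer t.
-39 ≤ 1 + 9t ≤ 61 gives t ∈ [-4, 6], which is 11 values.

11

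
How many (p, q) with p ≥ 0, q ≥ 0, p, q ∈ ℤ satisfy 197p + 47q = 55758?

gcd(197, 47) = 1  (197 = 4*47 + 9, 47 = 5*9 + 2, 9 = 4*2 + 1, 2 = 2*1).
Back-substituting, 197*(21) + 47*(-88) = 1.
Scale by 55758: one solution is (1170918, -4906704). Reduce p mod 47: (7, 1157).
General: p = 7 + 47t, q = 1157 - 197t.
p ≥ 0 ⇒ t ≥ 0; q ≥ 0 ⇒ t ≤ 5. So t ∈ [0, 5]: 6 solutions.

6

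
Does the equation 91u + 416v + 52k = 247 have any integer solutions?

yes

gcd(416, 91):
  416 = 4*91 + 52
  91 = 1*52 + 39
  52 = 1*39 + 13
  39 = 3*13
so gcd(416, 91) = 13.
gcd(13, 52) = 13.
13 divides 247, so integer solutions exist.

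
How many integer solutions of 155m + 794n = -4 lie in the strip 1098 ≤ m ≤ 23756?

28

gcd(794, 155):
  794 = 5·155 + 19
  155 = 8·19 + 3
  19 = 6·3 + 1
  3 = 3·1
so gcd(794, 155) = 1.
Back-substitute for Bézout coefficients:
  1 = 19 - 6·3
  ... = 155·(-251) + 794·(49)
Scale by -4: particular solution (1004, -196); reduce m mod 794: (210, -41).
General solution: m = 210 + 794t, n = -41 - 155t for integer t.
1098 ≤ 210 + 794t ≤ 23756 gives t ∈ [2, 29], which is 28 values.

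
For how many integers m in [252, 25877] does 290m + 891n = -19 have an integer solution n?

29

gcd(891, 290) = 1.
By Bézout, 290·(212) + 891·(-69) = 1.
Particular solution: (427, -139).
General solution: m = 427 + 891t, n = -139 - 290t for integer t.
252 ≤ 427 + 891t ≤ 25877 gives t ∈ [0, 28], which is 29 values.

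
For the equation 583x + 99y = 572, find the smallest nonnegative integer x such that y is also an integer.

gcd(583, 99):
  583 = 5*99 + 88
  99 = 1*88 + 11
  88 = 8*11
so gcd(583, 99) = 11.
11 divides 572, so solutions exist.
Back-substitute for Bézout coefficients:
  11 = 99 - 1*88
  ... = 583*(-1) + 99*(6)
Scale by 572/11 = 52: (x₀, y₀) = (-52, 312).
General solution: x = -52 + 9t, y = 312 - 53t for integer t.
x ≥ 0: smallest is -52 mod 9 = 2 (at t = 6), with y = -6.

2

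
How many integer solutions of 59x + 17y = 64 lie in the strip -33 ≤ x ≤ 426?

27

gcd(59, 17) = 1  (59 = 3*17 + 8, 17 = 2*8 + 1, 8 = 8*1).
Back-substituting, 59*(-2) + 17*(7) = 1.
Scale by 64: particular solution (-128, 448); reduce x mod 17: (8, -24).
General solution: x = 8 + 17t, y = -24 - 59t for integer t.
-33 ≤ 8 + 17t ≤ 426 gives t ∈ [-2, 24], which is 27 values.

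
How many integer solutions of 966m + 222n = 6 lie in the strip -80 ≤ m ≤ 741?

gcd(966, 222):
  966 = 4*222 + 78
  222 = 2*78 + 66
  78 = 1*66 + 12
  66 = 5*12 + 6
  12 = 2*6
so gcd(966, 222) = 6.
Back-substitute for Bézout coefficients:
  6 = 66 - 5*12
  ... = 966*(-17) + 222*(74)
Scale by 1: particular solution (-17, 74); reduce m mod 37: (20, -87).
General solution: m = 20 + 37t, n = -87 - 161t for integer t.
-80 ≤ 20 + 37t ≤ 741 gives t ∈ [-2, 19], which is 22 values.

22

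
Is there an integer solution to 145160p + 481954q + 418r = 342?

gcd(481954, 145160):
  481954 = 3*145160 + 46474
  145160 = 3*46474 + 5738
  46474 = 8*5738 + 570
  5738 = 10*570 + 38
  570 = 15*38
so gcd(481954, 145160) = 38.
gcd(38, 418) = 38.
38 divides 342, so integer solutions exist.

yes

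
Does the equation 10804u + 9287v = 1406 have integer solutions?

yes

gcd(10804, 9287) = 37.
37 divides 1406, so integer solutions exist.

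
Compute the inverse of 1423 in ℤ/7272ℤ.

5095

gcd(7272, 1423):
  7272 = 5·1423 + 157
  1423 = 9·157 + 10
  157 = 15·10 + 7
  10 = 1·7 + 3
  7 = 2·3 + 1
  3 = 3·1
so gcd(7272, 1423) = 1.
Back-substitute for Bézout coefficients:
  1 = 7 - 2·3
  ... = 1423·(-2177) + 7272·(426)
So 1423·-2177 ≡ 1 (mod 7272), and -2177 mod 7272 = 5095.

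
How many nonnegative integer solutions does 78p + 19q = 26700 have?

18

gcd(78, 19):
  78 = 4×19 + 2
  19 = 9×2 + 1
  2 = 2×1
so gcd(78, 19) = 1.
Back-substitute for Bézout coefficients:
  1 = 19 - 9×2
  ... = 78×(-9) + 19×(37)
Scale by 26700: one solution is (-240300, 987900). Reduce p mod 19: (12, 1356).
General: p = 12 + 19t, q = 1356 - 78t.
p ≥ 0 ⇒ t ≥ 0; q ≥ 0 ⇒ t ≤ 17. So t ∈ [0, 17]: 18 solutions.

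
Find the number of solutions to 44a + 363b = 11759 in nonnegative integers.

gcd(363, 44) = 11  (363 = 8·44 + 11, 44 = 4·11).
Back-substituting, 44·(-8) + 363·(1) = 11.
Scale by 1069: one solution is (-8552, 1069). Reduce a mod 33: (28, 29).
General: a = 28 + 33t, b = 29 - 4t.
a ≥ 0 ⇒ t ≥ 0; b ≥ 0 ⇒ t ≤ 7. So t ∈ [0, 7]: 8 solutions.

8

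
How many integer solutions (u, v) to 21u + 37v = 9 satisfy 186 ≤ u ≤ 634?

12

gcd(37, 21):
  37 = 1·21 + 16
  21 = 1·16 + 5
  16 = 3·5 + 1
  5 = 5·1
so gcd(37, 21) = 1.
Back-substitute for Bézout coefficients:
  1 = 16 - 3·5
  ... = 21·(-7) + 37·(4)
Scale by 9: particular solution (-63, 36); reduce u mod 37: (11, -6).
General solution: u = 11 + 37t, v = -6 - 21t for integer t.
186 ≤ 11 + 37t ≤ 634 gives t ∈ [5, 16], which is 12 values.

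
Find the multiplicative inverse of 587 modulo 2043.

gcd(2043, 587):
  2043 = 3·587 + 282
  587 = 2·282 + 23
  282 = 12·23 + 6
  23 = 3·6 + 5
  6 = 1·5 + 1
  5 = 5·1
so gcd(2043, 587) = 1.
Back-substitute for Bézout coefficients:
  1 = 6 - 1·5
  ... = 587·(-355) + 2043·(102)
So 587·-355 ≡ 1 (mod 2043), and -355 mod 2043 = 1688.

1688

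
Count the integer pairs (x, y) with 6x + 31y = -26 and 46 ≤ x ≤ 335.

gcd(31, 6) = 1  (31 = 5·6 + 1, 6 = 6·1).
Back-substituting, 6·(-5) + 31·(1) = 1.
Scale by -26: particular solution (130, -26); reduce x mod 31: (6, -2).
General solution: x = 6 + 31t, y = -2 - 6t for integer t.
46 ≤ 6 + 31t ≤ 335 gives t ∈ [2, 10], which is 9 values.

9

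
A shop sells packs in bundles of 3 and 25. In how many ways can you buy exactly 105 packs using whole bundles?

Need nonnegative integers with 3j + 25k = 105.
gcd(3, 25) = 1, and 3·(-8) + 25·(1) = 1.
So (j₀, k₀) = (-840, 105); general j = -840 + 25t, k = 105 - 3t.
j ≥ 0 ⇒ t ≥ 34; k ≥ 0 ⇒ t ≤ 35. That's 2 values of t.

2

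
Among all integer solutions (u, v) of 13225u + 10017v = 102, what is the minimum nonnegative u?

gcd(13225, 10017) = 1  (13225 = 1×10017 + 3208, 10017 = 3×3208 + 393, 3208 = 8×393 + 64, 393 = 6×64 + 9, 64 = 7×9 + 1, 9 = 9×1).
1 divides 102, so solutions exist.
Back-substituting, 13225×(1096) + 10017×(-1447) = 1.
Scale by 102/1 = 102: (u₀, v₀) = (111792, -147594).
General solution: u = 111792 + 10017t, v = -147594 - 13225t for integer t.
u ≥ 0: smallest is 111792 mod 10017 = 1605 (at t = -11), with v = -2119.

1605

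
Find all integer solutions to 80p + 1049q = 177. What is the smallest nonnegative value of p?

94

gcd(1049, 80):
  1049 = 13*80 + 9
  80 = 8*9 + 8
  9 = 1*8 + 1
  8 = 8*1
so gcd(1049, 80) = 1.
1 divides 177, so solutions exist.
Back-substitute for Bézout coefficients:
  1 = 9 - 1*8
  ... = 80*(-118) + 1049*(9)
Scale by 177/1 = 177: (p₀, q₀) = (-20886, 1593).
General solution: p = -20886 + 1049t, q = 1593 - 80t for integer t.
p ≥ 0: smallest is -20886 mod 1049 = 94 (at t = 20), with q = -7.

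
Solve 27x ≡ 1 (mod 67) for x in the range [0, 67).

gcd(67, 27) = 1  (67 = 2·27 + 13, 27 = 2·13 + 1, 13 = 13·1).
Back-substituting, 27·(5) + 67·(-2) = 1.
So 27·5 ≡ 1 (mod 67), and 5 mod 67 = 5.

5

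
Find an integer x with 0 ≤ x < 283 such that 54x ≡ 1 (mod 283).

gcd(283, 54) = 1.
By Bézout, 54*(-131) + 283*(25) = 1.
So 54*-131 ≡ 1 (mod 283), and -131 mod 283 = 152.

152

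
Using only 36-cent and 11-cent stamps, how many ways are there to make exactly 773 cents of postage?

2

Need nonnegative integers with 36j + 11k = 773.
gcd(36, 11) = 1, and 36·(4) + 11·(-13) = 1.
So (j₀, k₀) = (3092, -10049); general j = 3092 + 11t, k = -10049 - 36t.
j ≥ 0 ⇒ t ≥ -281; k ≥ 0 ⇒ t ≤ -280. That's 2 values of t.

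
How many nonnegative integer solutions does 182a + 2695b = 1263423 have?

gcd(2695, 182) = 7.
By Bézout, 182·(-74) + 2695·(5) = 7.
One solution: (234, 453).
General: a = 234 + 385t, b = 453 - 26t.
a ≥ 0 ⇒ t ≥ 0; b ≥ 0 ⇒ t ≤ 17. So t ∈ [0, 17]: 18 solutions.

18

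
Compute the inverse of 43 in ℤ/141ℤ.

82

gcd(141, 43) = 1.
By Bézout, 43×(-59) + 141×(18) = 1.
So 43×-59 ≡ 1 (mod 141), and -59 mod 141 = 82.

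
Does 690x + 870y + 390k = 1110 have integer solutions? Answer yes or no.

yes

gcd(870, 690) = 30  (870 = 1·690 + 180, 690 = 3·180 + 150, 180 = 1·150 + 30, 150 = 5·30).
gcd(30, 390) = 30.
30 divides 1110, so integer solutions exist.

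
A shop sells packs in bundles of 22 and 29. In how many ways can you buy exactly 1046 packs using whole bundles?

Need nonnegative integers with 22j + 29k = 1046.
gcd(22, 29) = 1, and 22·(4) + 29·(-3) = 1.
So (j₀, k₀) = (4184, -3138); general j = 4184 + 29t, k = -3138 - 22t.
j ≥ 0 ⇒ t ≥ -144; k ≥ 0 ⇒ t ≤ -143. That's 2 values of t.

2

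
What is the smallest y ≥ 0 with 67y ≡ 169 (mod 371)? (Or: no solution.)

gcd(371, 67) = 1.
1 divides 169, so solutions exist.
By Bézout, 67·(72) + 371·(-13) = 1.
So 67·(72) ≡ 1 (mod 371); multiply by 169: y ≡ 12168 (mod 371).
Smallest nonnegative: y = 12168 mod 371 = 296.

296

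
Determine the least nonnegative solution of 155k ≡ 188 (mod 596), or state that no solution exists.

528

gcd(596, 155) = 1  (596 = 3*155 + 131, 155 = 1*131 + 24, 131 = 5*24 + 11, 24 = 2*11 + 2, 11 = 5*2 + 1, 2 = 2*1).
1 divides 188, so solutions exist.
Back-substituting, 155*(-273) + 596*(71) = 1.
So 155*(-273) ≡ 1 (mod 596); multiply by 188: k ≡ -51324 (mod 596).
Smallest nonnegative: k = -51324 mod 596 = 528.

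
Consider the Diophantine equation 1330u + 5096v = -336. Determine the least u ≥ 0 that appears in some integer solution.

gcd(5096, 1330):
  5096 = 3·1330 + 1106
  1330 = 1·1106 + 224
  1106 = 4·224 + 210
  224 = 1·210 + 14
  210 = 15·14
so gcd(5096, 1330) = 14.
14 divides -336, so solutions exist.
Back-substitute for Bézout coefficients:
  14 = 224 - 1·210
  ... = 1330·(23) + 5096·(-6)
Scale by -336/14 = -24: (u₀, v₀) = (-552, 144).
General solution: u = -552 + 364t, v = 144 - 95t for integer t.
u ≥ 0: smallest is -552 mod 364 = 176 (at t = 2), with v = -46.

176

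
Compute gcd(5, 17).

1

gcd(17, 5) = 1  (17 = 3×5 + 2, 5 = 2×2 + 1, 2 = 2×1).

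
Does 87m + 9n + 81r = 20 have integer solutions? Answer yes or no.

gcd(87, 9):
  87 = 9*9 + 6
  9 = 1*6 + 3
  6 = 2*3
so gcd(87, 9) = 3.
gcd(3, 81) = 3.
3 does not divide 20 (remainder 2), so no integer solutions.

no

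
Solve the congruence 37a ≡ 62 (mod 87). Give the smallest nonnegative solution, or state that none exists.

44

gcd(87, 37) = 1  (87 = 2·37 + 13, 37 = 2·13 + 11, 13 = 1·11 + 2, 11 = 5·2 + 1, 2 = 2·1).
1 divides 62, so solutions exist.
Back-substituting, 37·(40) + 87·(-17) = 1.
So 37·(40) ≡ 1 (mod 87); multiply by 62: a ≡ 2480 (mod 87).
Smallest nonnegative: a = 2480 mod 87 = 44.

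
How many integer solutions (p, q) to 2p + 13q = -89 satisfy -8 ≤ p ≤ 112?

gcd(13, 2) = 1  (13 = 6·2 + 1, 2 = 2·1).
Back-substituting, 2·(-6) + 13·(1) = 1.
Scale by -89: particular solution (534, -89); reduce p mod 13: (1, -7).
General solution: p = 1 + 13t, q = -7 - 2t for integer t.
-8 ≤ 1 + 13t ≤ 112 gives t ∈ [0, 8], which is 9 values.

9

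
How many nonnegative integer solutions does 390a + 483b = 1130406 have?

18

gcd(483, 390) = 3  (483 = 1·390 + 93, 390 = 4·93 + 18, 93 = 5·18 + 3, 18 = 6·3).
Back-substituting, 390·(-26) + 483·(21) = 3.
Scale by 376802: one solution is (-9796852, 7912842). Reduce a mod 161: (159, 2212).
General: a = 159 + 161t, b = 2212 - 130t.
a ≥ 0 ⇒ t ≥ 0; b ≥ 0 ⇒ t ≤ 17. So t ∈ [0, 17]: 18 solutions.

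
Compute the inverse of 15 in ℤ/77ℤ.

36

gcd(77, 15) = 1.
By Bézout, 15×(36) + 77×(-7) = 1.
So 15×36 ≡ 1 (mod 77), and 36 mod 77 = 36.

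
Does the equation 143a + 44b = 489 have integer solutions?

gcd(143, 44) = 11  (143 = 3×44 + 11, 44 = 4×11).
11 does not divide 489 (remainder 5), so no integer solutions.

no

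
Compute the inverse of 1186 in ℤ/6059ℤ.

gcd(6059, 1186) = 1  (6059 = 5·1186 + 129, 1186 = 9·129 + 25, 129 = 5·25 + 4, 25 = 6·4 + 1, 4 = 4·1).
Back-substituting, 1186·(1456) + 6059·(-285) = 1.
So 1186·1456 ≡ 1 (mod 6059), and 1456 mod 6059 = 1456.

1456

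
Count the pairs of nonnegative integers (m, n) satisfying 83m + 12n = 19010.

gcd(83, 12) = 1  (83 = 6*12 + 11, 12 = 1*11 + 1, 11 = 11*1).
Back-substituting, 83*(-1) + 12*(7) = 1.
Scale by 19010: one solution is (-19010, 133070). Reduce m mod 12: (10, 1515).
General: m = 10 + 12t, n = 1515 - 83t.
m ≥ 0 ⇒ t ≥ 0; n ≥ 0 ⇒ t ≤ 18. So t ∈ [0, 18]: 19 solutions.

19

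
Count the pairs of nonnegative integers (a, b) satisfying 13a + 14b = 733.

gcd(14, 13) = 1.
By Bézout, 13×(-1) + 14×(1) = 1.
One solution: (9, 44).
General: a = 9 + 14t, b = 44 - 13t.
a ≥ 0 ⇒ t ≥ 0; b ≥ 0 ⇒ t ≤ 3. So t ∈ [0, 3]: 4 solutions.

4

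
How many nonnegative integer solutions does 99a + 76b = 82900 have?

11

gcd(99, 76) = 1  (99 = 1×76 + 23, 76 = 3×23 + 7, 23 = 3×7 + 2, 7 = 3×2 + 1, 2 = 2×1).
Back-substituting, 99×(-33) + 76×(43) = 1.
Scale by 82900: one solution is (-2735700, 3564700). Reduce a mod 76: (72, 997).
General: a = 72 + 76t, b = 997 - 99t.
a ≥ 0 ⇒ t ≥ 0; b ≥ 0 ⇒ t ≤ 10. So t ∈ [0, 10]: 11 solutions.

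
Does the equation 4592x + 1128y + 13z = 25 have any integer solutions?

yes

gcd(4592, 1128) = 8  (4592 = 4·1128 + 80, 1128 = 14·80 + 8, 80 = 10·8).
gcd(8, 13) = 1.
1 divides 25, so integer solutions exist.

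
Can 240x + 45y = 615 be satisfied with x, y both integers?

yes

gcd(240, 45) = 15  (240 = 5·45 + 15, 45 = 3·15).
15 divides 615, so integer solutions exist.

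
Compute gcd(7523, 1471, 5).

gcd(7523, 1471) = 1  (7523 = 5·1471 + 168, 1471 = 8·168 + 127, 168 = 1·127 + 41, 127 = 3·41 + 4, 41 = 10·4 + 1, 4 = 4·1).
gcd(1, 5) = 1.

1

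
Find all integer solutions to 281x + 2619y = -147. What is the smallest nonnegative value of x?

gcd(2619, 281):
  2619 = 9×281 + 90
  281 = 3×90 + 11
  90 = 8×11 + 2
  11 = 5×2 + 1
  2 = 2×1
so gcd(2619, 281) = 1.
1 divides -147, so solutions exist.
Back-substitute for Bézout coefficients:
  1 = 11 - 5×2
  ... = 281×(1193) + 2619×(-128)
Scale by -147/1 = -147: (x₀, y₀) = (-175371, 18816).
General solution: x = -175371 + 2619t, y = 18816 - 281t for integer t.
x ≥ 0: smallest is -175371 mod 2619 = 102 (at t = 67), with y = -11.

102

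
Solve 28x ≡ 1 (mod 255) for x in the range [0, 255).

gcd(255, 28) = 1  (255 = 9*28 + 3, 28 = 9*3 + 1, 3 = 3*1).
Back-substituting, 28*(82) + 255*(-9) = 1.
So 28*82 ≡ 1 (mod 255), and 82 mod 255 = 82.

82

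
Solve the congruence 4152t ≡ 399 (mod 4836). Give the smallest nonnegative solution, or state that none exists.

gcd(4836, 4152) = 12.
12 does not divide 399, so the congruence has no solution.

no solution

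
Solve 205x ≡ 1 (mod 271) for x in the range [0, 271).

gcd(271, 205) = 1  (271 = 1*205 + 66, 205 = 3*66 + 7, 66 = 9*7 + 3, 7 = 2*3 + 1, 3 = 3*1).
Back-substituting, 205*(78) + 271*(-59) = 1.
So 205*78 ≡ 1 (mod 271), and 78 mod 271 = 78.

78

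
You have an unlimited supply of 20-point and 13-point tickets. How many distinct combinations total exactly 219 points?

Need nonnegative integers with 20j + 13k = 219.
gcd(20, 13) = 1, and 20·(2) + 13·(-3) = 1.
So (j₀, k₀) = (438, -657); general j = 438 + 13t, k = -657 - 20t.
j ≥ 0 ⇒ t ≥ -33; k ≥ 0 ⇒ t ≤ -33. That's 1 value of t.

1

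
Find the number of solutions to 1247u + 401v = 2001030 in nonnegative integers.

4

gcd(1247, 401):
  1247 = 3·401 + 44
  401 = 9·44 + 5
  44 = 8·5 + 4
  5 = 1·4 + 1
  4 = 4·1
so gcd(1247, 401) = 1.
Back-substitute for Bézout coefficients:
  1 = 5 - 1·4
  ... = 1247·(-82) + 401·(255)
Scale by 2001030: one solution is (-164084460, 510262650). Reduce u mod 401: (329, 3967).
General: u = 329 + 401t, v = 3967 - 1247t.
u ≥ 0 ⇒ t ≥ 0; v ≥ 0 ⇒ t ≤ 3. So t ∈ [0, 3]: 4 solutions.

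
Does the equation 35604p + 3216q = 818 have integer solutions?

gcd(35604, 3216) = 12.
12 does not divide 818 (remainder 2), so no integer solutions.

no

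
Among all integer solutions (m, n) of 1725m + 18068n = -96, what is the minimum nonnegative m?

gcd(18068, 1725) = 1.
1 divides -96, so solutions exist.
By Bézout, 1725×(-4263) + 18068×(407) = 1.
Scale by -96/1 = -96: (m₀, n₀) = (409248, -39072).
General solution: m = 409248 + 18068t, n = -39072 - 1725t for integer t.
m ≥ 0: smallest is 409248 mod 18068 = 11752 (at t = -22), with n = -1122.

11752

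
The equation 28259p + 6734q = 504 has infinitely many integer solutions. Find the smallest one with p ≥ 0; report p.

92

gcd(28259, 6734):
  28259 = 4·6734 + 1323
  6734 = 5·1323 + 119
  1323 = 11·119 + 14
  119 = 8·14 + 7
  14 = 2·7
so gcd(28259, 6734) = 7.
7 divides 504, so solutions exist.
Back-substitute for Bézout coefficients:
  7 = 119 - 8·14
  ... = 28259·(-453) + 6734·(1901)
Scale by 504/7 = 72: (p₀, q₀) = (-32616, 136872).
General solution: p = -32616 + 962t, q = 136872 - 4037t for integer t.
p ≥ 0: smallest is -32616 mod 962 = 92 (at t = 34), with q = -386.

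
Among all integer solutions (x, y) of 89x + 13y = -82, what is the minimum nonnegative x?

gcd(89, 13):
  89 = 6*13 + 11
  13 = 1*11 + 2
  11 = 5*2 + 1
  2 = 2*1
so gcd(89, 13) = 1.
1 divides -82, so solutions exist.
Back-substitute for Bézout coefficients:
  1 = 11 - 5*2
  ... = 89*(6) + 13*(-41)
Scale by -82/1 = -82: (x₀, y₀) = (-492, 3362).
General solution: x = -492 + 13t, y = 3362 - 89t for integer t.
x ≥ 0: smallest is -492 mod 13 = 2 (at t = 38), with y = -20.

2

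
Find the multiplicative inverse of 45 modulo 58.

49

gcd(58, 45) = 1.
By Bézout, 45×(-9) + 58×(7) = 1.
So 45×-9 ≡ 1 (mod 58), and -9 mod 58 = 49.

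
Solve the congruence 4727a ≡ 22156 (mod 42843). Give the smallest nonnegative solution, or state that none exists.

gcd(42843, 4727) = 1.
1 divides 22156, so solutions exist.
By Bézout, 4727×(-5284) + 42843×(583) = 1.
So 4727×(-5284) ≡ 1 (mod 42843); multiply by 22156: a ≡ -117072304 (mod 42843).
Smallest nonnegative: a = -117072304 mod 42843 = 17615.

17615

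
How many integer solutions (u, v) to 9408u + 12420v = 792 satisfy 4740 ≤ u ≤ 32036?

gcd(12420, 9408):
  12420 = 1·9408 + 3012
  9408 = 3·3012 + 372
  3012 = 8·372 + 36
  372 = 10·36 + 12
  36 = 3·12
so gcd(12420, 9408) = 12.
Back-substitute for Bézout coefficients:
  12 = 372 - 10·36
  ... = 9408·(334) + 12420·(-253)
Scale by 66: particular solution (22044, -16698); reduce u mod 1035: (309, -234).
General solution: u = 309 + 1035t, v = -234 - 784t for integer t.
4740 ≤ 309 + 1035t ≤ 32036 gives t ∈ [5, 30], which is 26 values.

26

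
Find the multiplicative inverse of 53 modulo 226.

gcd(226, 53):
  226 = 4*53 + 14
  53 = 3*14 + 11
  14 = 1*11 + 3
  11 = 3*3 + 2
  3 = 1*2 + 1
  2 = 2*1
so gcd(226, 53) = 1.
Back-substitute for Bézout coefficients:
  1 = 3 - 1*2
  ... = 53*(-81) + 226*(19)
So 53*-81 ≡ 1 (mod 226), and -81 mod 226 = 145.

145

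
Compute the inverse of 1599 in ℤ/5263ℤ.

4687

gcd(5263, 1599):
  5263 = 3·1599 + 466
  1599 = 3·466 + 201
  466 = 2·201 + 64
  201 = 3·64 + 9
  64 = 7·9 + 1
  9 = 9·1
so gcd(5263, 1599) = 1.
Back-substitute for Bézout coefficients:
  1 = 64 - 7·9
  ... = 1599·(-576) + 5263·(175)
So 1599·-576 ≡ 1 (mod 5263), and -576 mod 5263 = 4687.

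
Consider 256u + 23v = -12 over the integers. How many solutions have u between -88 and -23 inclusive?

3

gcd(256, 23):
  256 = 11·23 + 3
  23 = 7·3 + 2
  3 = 1·2 + 1
  2 = 2·1
so gcd(256, 23) = 1.
Back-substitute for Bézout coefficients:
  1 = 3 - 1·2
  ... = 256·(8) + 23·(-89)
Scale by -12: particular solution (-96, 1068); reduce u mod 23: (19, -212).
General solution: u = 19 + 23t, v = -212 - 256t for integer t.
-88 ≤ 19 + 23t ≤ -23 gives t ∈ [-4, -2], which is 3 values.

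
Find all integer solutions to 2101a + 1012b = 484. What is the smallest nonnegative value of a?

gcd(2101, 1012):
  2101 = 2*1012 + 77
  1012 = 13*77 + 11
  77 = 7*11
so gcd(2101, 1012) = 11.
11 divides 484, so solutions exist.
Back-substitute for Bézout coefficients:
  11 = 1012 - 13*77
  ... = 2101*(-13) + 1012*(27)
Scale by 484/11 = 44: (a₀, b₀) = (-572, 1188).
General solution: a = -572 + 92t, b = 1188 - 191t for integer t.
a ≥ 0: smallest is -572 mod 92 = 72 (at t = 7), with b = -149.

72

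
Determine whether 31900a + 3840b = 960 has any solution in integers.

yes

gcd(31900, 3840) = 20  (31900 = 8×3840 + 1180, 3840 = 3×1180 + 300, 1180 = 3×300 + 280, 300 = 1×280 + 20, 280 = 14×20).
20 divides 960, so integer solutions exist.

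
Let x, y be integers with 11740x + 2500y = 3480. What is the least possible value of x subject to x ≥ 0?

2

gcd(11740, 2500):
  11740 = 4*2500 + 1740
  2500 = 1*1740 + 760
  1740 = 2*760 + 220
  760 = 3*220 + 100
  220 = 2*100 + 20
  100 = 5*20
so gcd(11740, 2500) = 20.
20 divides 3480, so solutions exist.
Back-substitute for Bézout coefficients:
  20 = 220 - 2*100
  ... = 11740*(23) + 2500*(-108)
Scale by 3480/20 = 174: (x₀, y₀) = (4002, -18792).
General solution: x = 4002 + 125t, y = -18792 - 587t for integer t.
x ≥ 0: smallest is 4002 mod 125 = 2 (at t = -32), with y = -8.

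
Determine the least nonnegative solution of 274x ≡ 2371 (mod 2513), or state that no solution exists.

gcd(2513, 274) = 1  (2513 = 9·274 + 47, 274 = 5·47 + 39, 47 = 1·39 + 8, 39 = 4·8 + 7, 8 = 1·7 + 1, 7 = 7·1).
1 divides 2371, so solutions exist.
Back-substituting, 274·(-321) + 2513·(35) = 1.
So 274·(-321) ≡ 1 (mod 2513); multiply by 2371: x ≡ -761091 (mod 2513).
Smallest nonnegative: x = -761091 mod 2513 = 348.

348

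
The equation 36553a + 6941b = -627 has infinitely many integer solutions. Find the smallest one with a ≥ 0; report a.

56

gcd(36553, 6941):
  36553 = 5·6941 + 1848
  6941 = 3·1848 + 1397
  1848 = 1·1397 + 451
  1397 = 3·451 + 44
  451 = 10·44 + 11
  44 = 4·11
so gcd(36553, 6941) = 11.
11 divides -627, so solutions exist.
Back-substitute for Bézout coefficients:
  11 = 451 - 10·44
  ... = 36553·(154) + 6941·(-811)
Scale by -627/11 = -57: (a₀, b₀) = (-8778, 46227).
General solution: a = -8778 + 631t, b = 46227 - 3323t for integer t.
a ≥ 0: smallest is -8778 mod 631 = 56 (at t = 14), with b = -295.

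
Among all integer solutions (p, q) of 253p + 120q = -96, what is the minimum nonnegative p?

48

gcd(253, 120) = 1  (253 = 2*120 + 13, 120 = 9*13 + 3, 13 = 4*3 + 1, 3 = 3*1).
1 divides -96, so solutions exist.
Back-substituting, 253*(37) + 120*(-78) = 1.
Scale by -96/1 = -96: (p₀, q₀) = (-3552, 7488).
General solution: p = -3552 + 120t, q = 7488 - 253t for integer t.
p ≥ 0: smallest is -3552 mod 120 = 48 (at t = 30), with q = -102.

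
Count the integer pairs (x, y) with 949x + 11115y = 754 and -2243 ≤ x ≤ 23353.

gcd(11115, 949) = 13.
By Bézout, 949×(82) + 11115×(-7) = 13.
Particular solution: (481, -41).
General solution: x = 481 + 855t, y = -41 - 73t for integer t.
-2243 ≤ 481 + 855t ≤ 23353 gives t ∈ [-3, 26], which is 30 values.

30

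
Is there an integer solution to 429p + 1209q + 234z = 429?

gcd(1209, 429):
  1209 = 2×429 + 351
  429 = 1×351 + 78
  351 = 4×78 + 39
  78 = 2×39
so gcd(1209, 429) = 39.
gcd(39, 234) = 39.
39 divides 429, so integer solutions exist.

yes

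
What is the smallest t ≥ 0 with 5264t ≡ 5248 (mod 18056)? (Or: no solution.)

1620

gcd(18056, 5264) = 8.
8 divides 5248, so solutions exist.
By Bézout, 5264×(319) + 18056×(-93) = 8.
So 5264×(319) ≡ 8 (mod 18056); multiply by 656: t ≡ 209264 (mod 2257).
Smallest nonnegative: t = 209264 mod 2257 = 1620.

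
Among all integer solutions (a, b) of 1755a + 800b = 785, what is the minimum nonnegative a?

67

gcd(1755, 800) = 5.
5 divides 785, so solutions exist.
By Bézout, 1755·(31) + 800·(-68) = 5.
Scale by 785/5 = 157: (a₀, b₀) = (4867, -10676).
General solution: a = 4867 + 160t, b = -10676 - 351t for integer t.
a ≥ 0: smallest is 4867 mod 160 = 67 (at t = -30), with b = -146.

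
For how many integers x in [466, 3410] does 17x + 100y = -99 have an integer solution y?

gcd(100, 17) = 1.
By Bézout, 17·(-47) + 100·(8) = 1.
Particular solution: (53, -10).
General solution: x = 53 + 100t, y = -10 - 17t for integer t.
466 ≤ 53 + 100t ≤ 3410 gives t ∈ [5, 33], which is 29 values.

29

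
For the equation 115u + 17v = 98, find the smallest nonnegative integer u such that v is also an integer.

gcd(115, 17) = 1  (115 = 6×17 + 13, 17 = 1×13 + 4, 13 = 3×4 + 1, 4 = 4×1).
1 divides 98, so solutions exist.
Back-substituting, 115×(4) + 17×(-27) = 1.
Scale by 98/1 = 98: (u₀, v₀) = (392, -2646).
General solution: u = 392 + 17t, v = -2646 - 115t for integer t.
u ≥ 0: smallest is 392 mod 17 = 1 (at t = -23), with v = -1.

1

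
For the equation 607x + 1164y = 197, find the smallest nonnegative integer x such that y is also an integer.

gcd(1164, 607):
  1164 = 1*607 + 557
  607 = 1*557 + 50
  557 = 11*50 + 7
  50 = 7*7 + 1
  7 = 7*1
so gcd(1164, 607) = 1.
1 divides 197, so solutions exist.
Back-substitute for Bézout coefficients:
  1 = 50 - 7*7
  ... = 607*(163) + 1164*(-85)
Scale by 197/1 = 197: (x₀, y₀) = (32111, -16745).
General solution: x = 32111 + 1164t, y = -16745 - 607t for integer t.
x ≥ 0: smallest is 32111 mod 1164 = 683 (at t = -27), with y = -356.

683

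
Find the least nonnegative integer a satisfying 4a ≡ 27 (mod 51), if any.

45

gcd(51, 4) = 1.
1 divides 27, so solutions exist.
By Bézout, 4*(13) + 51*(-1) = 1.
So 4*(13) ≡ 1 (mod 51); multiply by 27: a ≡ 351 (mod 51).
Smallest nonnegative: a = 351 mod 51 = 45.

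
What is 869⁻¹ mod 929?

449

gcd(929, 869):
  929 = 1×869 + 60
  869 = 14×60 + 29
  60 = 2×29 + 2
  29 = 14×2 + 1
  2 = 2×1
so gcd(929, 869) = 1.
Back-substitute for Bézout coefficients:
  1 = 29 - 14×2
  ... = 869×(449) + 929×(-420)
So 869×449 ≡ 1 (mod 929), and 449 mod 929 = 449.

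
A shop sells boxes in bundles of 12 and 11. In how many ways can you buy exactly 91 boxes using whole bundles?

1

Need nonnegative integers with 12j + 11k = 91.
gcd(12, 11) = 1, and 12·(1) + 11·(-1) = 1.
So (j₀, k₀) = (91, -91); general j = 91 + 11t, k = -91 - 12t.
j ≥ 0 ⇒ t ≥ -8; k ≥ 0 ⇒ t ≤ -8. That's 1 value of t.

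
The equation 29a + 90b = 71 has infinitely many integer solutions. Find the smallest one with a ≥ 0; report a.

49

gcd(90, 29):
  90 = 3·29 + 3
  29 = 9·3 + 2
  3 = 1·2 + 1
  2 = 2·1
so gcd(90, 29) = 1.
1 divides 71, so solutions exist.
Back-substitute for Bézout coefficients:
  1 = 3 - 1·2
  ... = 29·(-31) + 90·(10)
Scale by 71/1 = 71: (a₀, b₀) = (-2201, 710).
General solution: a = -2201 + 90t, b = 710 - 29t for integer t.
a ≥ 0: smallest is -2201 mod 90 = 49 (at t = 25), with b = -15.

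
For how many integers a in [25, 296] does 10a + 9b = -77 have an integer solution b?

30

gcd(10, 9):
  10 = 1×9 + 1
  9 = 9×1
so gcd(10, 9) = 1.
Back-substitute for Bézout coefficients:
  1 = 10 - 1×9
  ... = 10×(1) + 9×(-1)
Scale by -77: particular solution (-77, 77); reduce a mod 9: (4, -13).
General solution: a = 4 + 9t, b = -13 - 10t for integer t.
25 ≤ 4 + 9t ≤ 296 gives t ∈ [3, 32], which is 30 values.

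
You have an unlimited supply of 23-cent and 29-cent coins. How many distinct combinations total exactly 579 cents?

Need nonnegative integers with 23j + 29k = 579.
gcd(23, 29) = 1, and 23·(-5) + 29·(4) = 1.
So (j₀, k₀) = (-2895, 2316); general j = -2895 + 29t, k = 2316 - 23t.
j ≥ 0 ⇒ t ≥ 100; k ≥ 0 ⇒ t ≤ 100. That's 1 value of t.

1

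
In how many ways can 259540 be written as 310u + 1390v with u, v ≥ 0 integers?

gcd(1390, 310):
  1390 = 4*310 + 150
  310 = 2*150 + 10
  150 = 15*10
so gcd(1390, 310) = 10.
Back-substitute for Bézout coefficients:
  10 = 310 - 2*150
  ... = 310*(9) + 1390*(-2)
Scale by 25954: one solution is (233586, -51908). Reduce u mod 139: (66, 172).
General: u = 66 + 139t, v = 172 - 31t.
u ≥ 0 ⇒ t ≥ 0; v ≥ 0 ⇒ t ≤ 5. So t ∈ [0, 5]: 6 solutions.

6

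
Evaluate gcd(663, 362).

1

gcd(663, 362):
  663 = 1·362 + 301
  362 = 1·301 + 61
  301 = 4·61 + 57
  61 = 1·57 + 4
  57 = 14·4 + 1
  4 = 4·1
so gcd(663, 362) = 1.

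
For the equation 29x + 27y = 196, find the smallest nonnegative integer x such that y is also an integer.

gcd(29, 27):
  29 = 1*27 + 2
  27 = 13*2 + 1
  2 = 2*1
so gcd(29, 27) = 1.
1 divides 196, so solutions exist.
Back-substitute for Bézout coefficients:
  1 = 27 - 13*2
  ... = 29*(-13) + 27*(14)
Scale by 196/1 = 196: (x₀, y₀) = (-2548, 2744).
General solution: x = -2548 + 27t, y = 2744 - 29t for integer t.
x ≥ 0: smallest is -2548 mod 27 = 17 (at t = 95), with y = -11.

17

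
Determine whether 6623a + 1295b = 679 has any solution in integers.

no

gcd(6623, 1295):
  6623 = 5·1295 + 148
  1295 = 8·148 + 111
  148 = 1·111 + 37
  111 = 3·37
so gcd(6623, 1295) = 37.
37 does not divide 679 (remainder 13), so no integer solutions.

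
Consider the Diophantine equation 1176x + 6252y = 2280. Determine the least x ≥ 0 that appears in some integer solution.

87

gcd(6252, 1176):
  6252 = 5×1176 + 372
  1176 = 3×372 + 60
  372 = 6×60 + 12
  60 = 5×12
so gcd(6252, 1176) = 12.
12 divides 2280, so solutions exist.
Back-substitute for Bézout coefficients:
  12 = 372 - 6×60
  ... = 1176×(-101) + 6252×(19)
Scale by 2280/12 = 190: (x₀, y₀) = (-19190, 3610).
General solution: x = -19190 + 521t, y = 3610 - 98t for integer t.
x ≥ 0: smallest is -19190 mod 521 = 87 (at t = 37), with y = -16.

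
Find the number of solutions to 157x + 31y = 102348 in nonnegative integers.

gcd(157, 31) = 1.
By Bézout, 157*(-15) + 31*(76) = 1.
One solution: (24, 3180).
General: x = 24 + 31t, y = 3180 - 157t.
x ≥ 0 ⇒ t ≥ 0; y ≥ 0 ⇒ t ≤ 20. So t ∈ [0, 20]: 21 solutions.

21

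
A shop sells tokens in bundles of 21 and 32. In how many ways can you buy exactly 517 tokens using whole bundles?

Need nonnegative integers with 21j + 32k = 517.
gcd(21, 32) = 1, and 21·(-3) + 32·(2) = 1.
So (j₀, k₀) = (-1551, 1034); general j = -1551 + 32t, k = 1034 - 21t.
j ≥ 0 ⇒ t ≥ 49; k ≥ 0 ⇒ t ≤ 49. That's 1 value of t.

1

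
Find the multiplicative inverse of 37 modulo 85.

23

gcd(85, 37) = 1  (85 = 2*37 + 11, 37 = 3*11 + 4, 11 = 2*4 + 3, 4 = 1*3 + 1, 3 = 3*1).
Back-substituting, 37*(23) + 85*(-10) = 1.
So 37*23 ≡ 1 (mod 85), and 23 mod 85 = 23.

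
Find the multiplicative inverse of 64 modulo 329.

gcd(329, 64) = 1  (329 = 5*64 + 9, 64 = 7*9 + 1, 9 = 9*1).
Back-substituting, 64*(36) + 329*(-7) = 1.
So 64*36 ≡ 1 (mod 329), and 36 mod 329 = 36.

36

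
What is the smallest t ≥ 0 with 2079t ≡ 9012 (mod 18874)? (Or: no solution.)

13050

gcd(18874, 2079) = 1.
1 divides 9012, so solutions exist.
By Bézout, 2079×(-6137) + 18874×(676) = 1.
So 2079×(-6137) ≡ 1 (mod 18874); multiply by 9012: t ≡ -55306644 (mod 18874).
Smallest nonnegative: t = -55306644 mod 18874 = 13050.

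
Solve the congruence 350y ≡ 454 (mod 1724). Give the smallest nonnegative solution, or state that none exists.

21

gcd(1724, 350) = 2.
2 divides 454, so solutions exist.
By Bézout, 350×(133) + 1724×(-27) = 2.
So 350×(133) ≡ 2 (mod 1724); multiply by 227: y ≡ 30191 (mod 862).
Smallest nonnegative: y = 30191 mod 862 = 21.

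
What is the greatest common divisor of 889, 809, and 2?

1

gcd(889, 809) = 1  (889 = 1×809 + 80, 809 = 10×80 + 9, 80 = 8×9 + 8, 9 = 1×8 + 1, 8 = 8×1).
gcd(1, 2) = 1.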